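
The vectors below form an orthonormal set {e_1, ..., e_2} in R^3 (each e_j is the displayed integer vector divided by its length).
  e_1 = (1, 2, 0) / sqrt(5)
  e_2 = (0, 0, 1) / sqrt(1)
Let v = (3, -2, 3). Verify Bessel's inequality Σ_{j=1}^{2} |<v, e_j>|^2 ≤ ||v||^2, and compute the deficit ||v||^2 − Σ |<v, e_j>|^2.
Σ |<v, e_j>|^2 = 46/5; ||v||^2 = 22; deficit = 64/5

Write each e_j = u_j / sqrt(<u_j, u_j>) where u_j is the displayed integer vector. Then <v, e_j> = <v, u_j> / sqrt(<u_j, u_j>), so |<v, e_j>|^2 = <v, u_j>^2 / <u_j, u_j>.
Coefficients: <v, e_1> = -1/sqrt(5), <v, e_2> = 3/sqrt(1).
Square and sum: Σ |<v, e_j>|^2 = 46/5.
Compute ||v||^2 = v·v = 22.
Deficit = 22 − 46/5 = 64/5 ≥ 0, confirming Bessel's inequality. (The deficit equals ||v − Σ <v,e_j> e_j||^2, the squared distance from v to span{e_j}.)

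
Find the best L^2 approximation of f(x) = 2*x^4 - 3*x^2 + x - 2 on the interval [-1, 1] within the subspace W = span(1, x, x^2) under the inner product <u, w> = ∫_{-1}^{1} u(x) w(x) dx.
g(x) = -9*x^2/7 + x - 76/35

The best approximation g ∈ W is the orthogonal projection of f onto W. Writing g = a_0 + a_1 x + a_2 x^2, the coefficients solve the normal equations G · a = b where
  G_{ij} = <φ_i, φ_j> and b_i = <f, φ_i>, with φ_0 = 1, φ_1 = x, φ_2 = x^2.
G =
  [2, 0, 2/3]
  [0, 2/3, 0]
  [2/3, 0, 2/5],
b = (-26/5, 2/3, -206/105).
Solving gives a_0 = -76/35, a_1 = 1, a_2 = -9/7, so
  g(x) = -9*x^2/7 + x - 76/35.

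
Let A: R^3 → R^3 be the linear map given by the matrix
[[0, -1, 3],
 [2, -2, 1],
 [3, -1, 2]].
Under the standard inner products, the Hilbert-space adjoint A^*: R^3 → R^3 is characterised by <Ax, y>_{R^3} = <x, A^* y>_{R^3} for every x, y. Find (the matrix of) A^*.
A^* = A^T =
[[0, 2, 3],
 [-1, -2, -1],
 [3, 1, 2]]

For real matrices with standard dot products, the defining identity <Ax, y> = <x, A^* y> gives (Ax)^T y = x^T (A^*) y, i.e. x^T A^T y = x^T (A^*) y. Since this holds for all x, y, we must have A^* = A^T. Therefore
A^* =
[[0, 2, 3],
 [-1, -2, -1],
 [3, 1, 2]].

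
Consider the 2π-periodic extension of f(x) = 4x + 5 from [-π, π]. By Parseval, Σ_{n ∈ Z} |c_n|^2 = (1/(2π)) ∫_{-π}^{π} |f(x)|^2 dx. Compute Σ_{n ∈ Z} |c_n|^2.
Σ |c_n|^2 = 16π^2/3 + 25

Expand and integrate term by term over [-π, π]:
  ∫ (4x)^2 dx = 16·(2π^3/3); ∫ 2·4·(5)·x dx = 0 (odd integrand); ∫ 5^2 dx = 25·2π.
So (1/(2π)) ∫_{-π}^{π} (4x + 5)^2 dx = 16π^2/3 + 25 = 16π^2/3 + 25.
Parseval ⇒ Σ |c_n|^2 = 16π^2/3 + 25.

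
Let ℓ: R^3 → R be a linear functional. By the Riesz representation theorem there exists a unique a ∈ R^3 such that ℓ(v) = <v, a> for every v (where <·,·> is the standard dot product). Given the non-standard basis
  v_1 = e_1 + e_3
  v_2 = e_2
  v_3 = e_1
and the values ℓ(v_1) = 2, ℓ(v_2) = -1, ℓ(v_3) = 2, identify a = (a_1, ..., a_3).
a = (2, -1, 0)

Write a = (a_1, ..., a_3) in the standard basis. For each basis vector v_i, ℓ(v_i) = <v_i, a> is a linear equation in the a_j's. Collect the n equations into a matrix system V a = ℓ, where row i of V is v_i (expressed in the standard basis). Since V is invertible (lower-triangular with 1s on the diagonal, up to permutation), solve by back-substitution:
  V =
[[1, 0, 1],
 [0, 1, 0],
 [1, 0, 0]]
  V a = (2, -1, 2)
Solving gives a = (2, -1, 0).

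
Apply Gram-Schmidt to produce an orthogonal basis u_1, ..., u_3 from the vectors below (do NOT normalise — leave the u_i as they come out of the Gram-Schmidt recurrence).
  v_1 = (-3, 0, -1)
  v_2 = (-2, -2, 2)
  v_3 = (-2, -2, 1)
Orthogonal basis:
  u_1 = (-3, 0, -1)
  u_2 = (-4/5, -2, 12/5)
  u_3 = (3/26, -6/13, -9/26)

Apply the Gram-Schmidt recurrence
  u_1 = v_1
  u_i = v_i − Σ_{j<i} ((v_i · u_j) / (u_j · u_j)) · u_j.

Step by step this gives:
  u_1 = (-3, 0, -1)
  u_2 = (-4/5, -2, 12/5)
  u_3 = (3/26, -6/13, -9/26)

Orthogonality check:
  u_2 · u_1 = 0 (should be 0)
  u_3 · u_1 = 0 (should be 0)
  u_3 · u_2 = 0 (should be 0)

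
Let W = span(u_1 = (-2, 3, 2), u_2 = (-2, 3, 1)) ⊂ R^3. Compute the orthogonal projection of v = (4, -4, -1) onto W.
proj_W(v) = (40/13, -60/13, -1)

Set up U = [u_1 | ... | u_2] ∈ R^(3×2). The projector onto W = col(U) is P = U (U^T U)^(-1) U^T.
Compute U^T U =
  [17, 15]
  [15, 14],
and U^T v = (-22, -21).
Solve U^T U · c = U^T v for the coefficients: c = (7/13, -27/13). The projection is proj_W(v) = U c.
Check: (v - proj_W(v)) · u_1 = 0  (should be 0).
Check: (v - proj_W(v)) · u_2 = 0  (should be 0).
Result: proj_W(v) = (40/13, -60/13, -1).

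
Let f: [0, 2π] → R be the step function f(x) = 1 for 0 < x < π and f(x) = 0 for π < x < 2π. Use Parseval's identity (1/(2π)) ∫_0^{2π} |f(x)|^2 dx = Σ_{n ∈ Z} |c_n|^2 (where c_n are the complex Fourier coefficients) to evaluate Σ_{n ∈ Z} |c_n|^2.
Σ |c_n|^2 = 1/2

Parseval equates the L^2 energy of f (normalised by 1/(2π)) with the ℓ^2 sum of its Fourier coefficients: (1/(2π)) ∫_0^{2π} |f|^2 = Σ |c_n|^2.
Compute the left side: (1/(2π)) [∫_0^π 1^2 dx + ∫_π^{2π} 0^2 dx] = (1/(2π)) · (1π + 0π) = (1 + 0)/2 = 1/2.
So Σ_{n ∈ Z} |c_n|^2 = 1/2.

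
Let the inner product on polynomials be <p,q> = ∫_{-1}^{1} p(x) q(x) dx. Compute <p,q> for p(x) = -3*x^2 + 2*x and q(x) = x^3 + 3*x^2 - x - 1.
<p,q> = -32/15

Expand the product: p(x)·q(x) = -3*x^5 - 7*x^4 + 9*x^3 + x^2 - 2*x.
∫_{-1}^{1} of each monomial x^k gives [2/(k+1) if k even, 0 if k odd]. Integrating term-by-term (or equivalently evaluating the antiderivative F(x) = -x^6/2 - 7*x^5/5 + 9*x^4/4 + x^3/3 - x^2 at the endpoints):
  F(1) − F(−1) = -19/60 − (109/60) = -32/15.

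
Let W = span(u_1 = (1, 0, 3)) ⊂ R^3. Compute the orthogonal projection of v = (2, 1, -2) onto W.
proj_W(v) = (-2/5, 0, -6/5)

Set up U = [u_1 | ... | u_1] ∈ R^(3×1). The projector onto W = col(U) is P = U (U^T U)^(-1) U^T.
Compute U^T U =
  [10],
and U^T v = (-4).
Solve U^T U · c = U^T v for the coefficients: c = (-2/5). The projection is proj_W(v) = U c.
Check: (v - proj_W(v)) · u_1 = 0  (should be 0).
Result: proj_W(v) = (-2/5, 0, -6/5).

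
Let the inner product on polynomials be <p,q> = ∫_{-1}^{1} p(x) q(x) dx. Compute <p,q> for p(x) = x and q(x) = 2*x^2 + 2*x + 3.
<p,q> = 4/3

Expand the product: p(x)·q(x) = 2*x^3 + 2*x^2 + 3*x.
∫_{-1}^{1} of each monomial x^k gives [2/(k+1) if k even, 0 if k odd]. Integrating term-by-term (or equivalently evaluating the antiderivative F(x) = x^4/2 + 2*x^3/3 + 3*x^2/2 at the endpoints):
  F(1) − F(−1) = 8/3 − (4/3) = 4/3.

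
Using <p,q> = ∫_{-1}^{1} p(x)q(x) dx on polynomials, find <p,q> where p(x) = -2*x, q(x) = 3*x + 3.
<p,q> = -4

Expand the product: p(x)·q(x) = -6*x^2 - 6*x.
∫_{-1}^{1} of each monomial x^k gives [2/(k+1) if k even, 0 if k odd]. Integrating term-by-term (or equivalently evaluating the antiderivative F(x) = -2*x^3 - 3*x^2 at the endpoints):
  F(1) − F(−1) = -5 − (-1) = -4.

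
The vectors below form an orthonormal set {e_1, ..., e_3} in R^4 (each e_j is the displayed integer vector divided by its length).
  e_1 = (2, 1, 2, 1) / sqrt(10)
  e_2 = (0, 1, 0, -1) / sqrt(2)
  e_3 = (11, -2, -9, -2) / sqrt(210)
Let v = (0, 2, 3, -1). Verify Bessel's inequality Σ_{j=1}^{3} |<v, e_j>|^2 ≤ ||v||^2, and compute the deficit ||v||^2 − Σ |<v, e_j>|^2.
Σ |<v, e_j>|^2 = 563/42; ||v||^2 = 14; deficit = 25/42

Write each e_j = u_j / sqrt(<u_j, u_j>) where u_j is the displayed integer vector. Then <v, e_j> = <v, u_j> / sqrt(<u_j, u_j>), so |<v, e_j>|^2 = <v, u_j>^2 / <u_j, u_j>.
Coefficients: <v, e_1> = 7/sqrt(10), <v, e_2> = 3/sqrt(2), <v, e_3> = -29/sqrt(210).
Square and sum: Σ |<v, e_j>|^2 = 563/42.
Compute ||v||^2 = v·v = 14.
Deficit = 14 − 563/42 = 25/42 ≥ 0, confirming Bessel's inequality. (The deficit equals ||v − Σ <v,e_j> e_j||^2, the squared distance from v to span{e_j}.)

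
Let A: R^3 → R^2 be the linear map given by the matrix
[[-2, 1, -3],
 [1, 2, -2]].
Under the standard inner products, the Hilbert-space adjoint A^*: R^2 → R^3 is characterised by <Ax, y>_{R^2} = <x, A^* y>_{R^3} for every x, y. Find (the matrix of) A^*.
A^* = A^T =
[[-2, 1],
 [1, 2],
 [-3, -2]]

For real matrices with standard dot products, the defining identity <Ax, y> = <x, A^* y> gives (Ax)^T y = x^T (A^*) y, i.e. x^T A^T y = x^T (A^*) y. Since this holds for all x, y, we must have A^* = A^T. Therefore
A^* =
[[-2, 1],
 [1, 2],
 [-3, -2]].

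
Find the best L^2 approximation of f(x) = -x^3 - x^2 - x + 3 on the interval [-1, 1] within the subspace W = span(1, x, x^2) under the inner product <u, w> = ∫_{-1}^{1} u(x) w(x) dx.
g(x) = -x^2 - 8*x/5 + 3

The best approximation g ∈ W is the orthogonal projection of f onto W. Writing g = a_0 + a_1 x + a_2 x^2, the coefficients solve the normal equations G · a = b where
  G_{ij} = <φ_i, φ_j> and b_i = <f, φ_i>, with φ_0 = 1, φ_1 = x, φ_2 = x^2.
G =
  [2, 0, 2/3]
  [0, 2/3, 0]
  [2/3, 0, 2/5],
b = (16/3, -16/15, 8/5).
Solving gives a_0 = 3, a_1 = -8/5, a_2 = -1, so
  g(x) = -x^2 - 8*x/5 + 3.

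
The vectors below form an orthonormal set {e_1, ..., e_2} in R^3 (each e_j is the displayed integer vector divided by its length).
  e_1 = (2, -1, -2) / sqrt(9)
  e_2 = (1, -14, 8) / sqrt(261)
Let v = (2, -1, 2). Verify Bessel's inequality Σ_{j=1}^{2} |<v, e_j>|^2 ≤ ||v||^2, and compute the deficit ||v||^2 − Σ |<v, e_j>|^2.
Σ |<v, e_j>|^2 = 117/29; ||v||^2 = 9; deficit = 144/29

Write each e_j = u_j / sqrt(<u_j, u_j>) where u_j is the displayed integer vector. Then <v, e_j> = <v, u_j> / sqrt(<u_j, u_j>), so |<v, e_j>|^2 = <v, u_j>^2 / <u_j, u_j>.
Coefficients: <v, e_1> = 1/sqrt(9), <v, e_2> = 32/sqrt(261).
Square and sum: Σ |<v, e_j>|^2 = 117/29.
Compute ||v||^2 = v·v = 9.
Deficit = 9 − 117/29 = 144/29 ≥ 0, confirming Bessel's inequality. (The deficit equals ||v − Σ <v,e_j> e_j||^2, the squared distance from v to span{e_j}.)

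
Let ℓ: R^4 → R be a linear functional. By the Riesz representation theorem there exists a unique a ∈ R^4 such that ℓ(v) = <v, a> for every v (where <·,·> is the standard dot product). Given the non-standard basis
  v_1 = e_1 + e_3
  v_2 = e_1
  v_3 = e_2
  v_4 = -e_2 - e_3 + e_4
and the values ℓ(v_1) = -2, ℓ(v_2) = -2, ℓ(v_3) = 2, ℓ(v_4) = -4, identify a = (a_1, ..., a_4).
a = (-2, 2, 0, -2)

Write a = (a_1, ..., a_4) in the standard basis. For each basis vector v_i, ℓ(v_i) = <v_i, a> is a linear equation in the a_j's. Collect the n equations into a matrix system V a = ℓ, where row i of V is v_i (expressed in the standard basis). Since V is invertible (lower-triangular with 1s on the diagonal, up to permutation), solve by back-substitution:
  V =
[[1, 0, 1, 0],
 [1, 0, 0, 0],
 [0, 1, 0, 0],
 [0, -1, -1, 1]]
  V a = (-2, -2, 2, -4)
Solving gives a = (-2, 2, 0, -2).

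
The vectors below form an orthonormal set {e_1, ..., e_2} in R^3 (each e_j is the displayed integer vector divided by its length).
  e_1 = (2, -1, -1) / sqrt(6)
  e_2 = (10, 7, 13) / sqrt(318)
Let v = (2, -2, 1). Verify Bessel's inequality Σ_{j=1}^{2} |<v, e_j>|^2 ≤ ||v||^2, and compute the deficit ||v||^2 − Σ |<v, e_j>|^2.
Σ |<v, e_j>|^2 = 281/53; ||v||^2 = 9; deficit = 196/53

Write each e_j = u_j / sqrt(<u_j, u_j>) where u_j is the displayed integer vector. Then <v, e_j> = <v, u_j> / sqrt(<u_j, u_j>), so |<v, e_j>|^2 = <v, u_j>^2 / <u_j, u_j>.
Coefficients: <v, e_1> = 5/sqrt(6), <v, e_2> = 19/sqrt(318).
Square and sum: Σ |<v, e_j>|^2 = 281/53.
Compute ||v||^2 = v·v = 9.
Deficit = 9 − 281/53 = 196/53 ≥ 0, confirming Bessel's inequality. (The deficit equals ||v − Σ <v,e_j> e_j||^2, the squared distance from v to span{e_j}.)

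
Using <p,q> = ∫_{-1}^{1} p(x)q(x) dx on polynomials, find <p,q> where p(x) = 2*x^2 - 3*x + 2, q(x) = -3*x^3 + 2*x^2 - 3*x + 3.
<p,q> = 448/15

Expand the product: p(x)·q(x) = -6*x^5 + 13*x^4 - 18*x^3 + 19*x^2 - 15*x + 6.
∫_{-1}^{1} of each monomial x^k gives [2/(k+1) if k even, 0 if k odd]. Integrating term-by-term (or equivalently evaluating the antiderivative F(x) = -x^6 + 13*x^5/5 - 9*x^4/2 + 19*x^3/3 - 15*x^2/2 + 6*x at the endpoints):
  F(1) − F(−1) = 29/15 − (-419/15) = 448/15.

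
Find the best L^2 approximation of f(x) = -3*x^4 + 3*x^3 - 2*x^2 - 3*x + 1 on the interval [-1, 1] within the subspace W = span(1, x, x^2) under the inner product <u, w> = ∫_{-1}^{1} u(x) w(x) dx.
g(x) = -32*x^2/7 - 6*x/5 + 44/35

The best approximation g ∈ W is the orthogonal projection of f onto W. Writing g = a_0 + a_1 x + a_2 x^2, the coefficients solve the normal equations G · a = b where
  G_{ij} = <φ_i, φ_j> and b_i = <f, φ_i>, with φ_0 = 1, φ_1 = x, φ_2 = x^2.
G =
  [2, 0, 2/3]
  [0, 2/3, 0]
  [2/3, 0, 2/5],
b = (-8/15, -4/5, -104/105).
Solving gives a_0 = 44/35, a_1 = -6/5, a_2 = -32/7, so
  g(x) = -32*x^2/7 - 6*x/5 + 44/35.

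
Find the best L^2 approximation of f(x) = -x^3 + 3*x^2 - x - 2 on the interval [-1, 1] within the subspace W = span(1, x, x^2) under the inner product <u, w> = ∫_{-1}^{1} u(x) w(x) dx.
g(x) = 3*x^2 - 8*x/5 - 2

The best approximation g ∈ W is the orthogonal projection of f onto W. Writing g = a_0 + a_1 x + a_2 x^2, the coefficients solve the normal equations G · a = b where
  G_{ij} = <φ_i, φ_j> and b_i = <f, φ_i>, with φ_0 = 1, φ_1 = x, φ_2 = x^2.
G =
  [2, 0, 2/3]
  [0, 2/3, 0]
  [2/3, 0, 2/5],
b = (-2, -16/15, -2/15).
Solving gives a_0 = -2, a_1 = -8/5, a_2 = 3, so
  g(x) = 3*x^2 - 8*x/5 - 2.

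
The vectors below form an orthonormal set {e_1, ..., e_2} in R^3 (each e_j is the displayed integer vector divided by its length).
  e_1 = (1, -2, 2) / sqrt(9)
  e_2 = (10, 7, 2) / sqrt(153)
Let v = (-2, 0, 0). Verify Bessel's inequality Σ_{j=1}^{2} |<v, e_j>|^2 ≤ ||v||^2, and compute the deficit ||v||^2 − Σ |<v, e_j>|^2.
Σ |<v, e_j>|^2 = 52/17; ||v||^2 = 4; deficit = 16/17

Write each e_j = u_j / sqrt(<u_j, u_j>) where u_j is the displayed integer vector. Then <v, e_j> = <v, u_j> / sqrt(<u_j, u_j>), so |<v, e_j>|^2 = <v, u_j>^2 / <u_j, u_j>.
Coefficients: <v, e_1> = -2/sqrt(9), <v, e_2> = -20/sqrt(153).
Square and sum: Σ |<v, e_j>|^2 = 52/17.
Compute ||v||^2 = v·v = 4.
Deficit = 4 − 52/17 = 16/17 ≥ 0, confirming Bessel's inequality. (The deficit equals ||v − Σ <v,e_j> e_j||^2, the squared distance from v to span{e_j}.)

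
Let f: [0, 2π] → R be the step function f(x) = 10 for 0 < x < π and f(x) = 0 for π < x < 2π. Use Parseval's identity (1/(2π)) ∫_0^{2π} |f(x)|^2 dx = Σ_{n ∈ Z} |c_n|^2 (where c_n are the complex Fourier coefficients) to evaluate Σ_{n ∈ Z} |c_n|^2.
Σ |c_n|^2 = 50

Parseval equates the L^2 energy of f (normalised by 1/(2π)) with the ℓ^2 sum of its Fourier coefficients: (1/(2π)) ∫_0^{2π} |f|^2 = Σ |c_n|^2.
Compute the left side: (1/(2π)) [∫_0^π 10^2 dx + ∫_π^{2π} 0^2 dx] = (1/(2π)) · (100π + 0π) = (100 + 0)/2 = 50.
So Σ_{n ∈ Z} |c_n|^2 = 50.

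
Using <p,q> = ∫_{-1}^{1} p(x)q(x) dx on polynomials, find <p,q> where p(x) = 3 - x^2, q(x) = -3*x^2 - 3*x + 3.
<p,q> = 56/5

Expand the product: p(x)·q(x) = 3*x^4 + 3*x^3 - 12*x^2 - 9*x + 9.
∫_{-1}^{1} of each monomial x^k gives [2/(k+1) if k even, 0 if k odd]. Integrating term-by-term (or equivalently evaluating the antiderivative F(x) = 3*x^5/5 + 3*x^4/4 - 4*x^3 - 9*x^2/2 + 9*x at the endpoints):
  F(1) − F(−1) = 37/20 − (-187/20) = 56/5.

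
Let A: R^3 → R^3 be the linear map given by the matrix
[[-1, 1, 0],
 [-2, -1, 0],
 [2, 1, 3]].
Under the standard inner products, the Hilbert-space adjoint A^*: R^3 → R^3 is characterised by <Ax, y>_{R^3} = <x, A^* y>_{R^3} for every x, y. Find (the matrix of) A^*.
A^* = A^T =
[[-1, -2, 2],
 [1, -1, 1],
 [0, 0, 3]]

For real matrices with standard dot products, the defining identity <Ax, y> = <x, A^* y> gives (Ax)^T y = x^T (A^*) y, i.e. x^T A^T y = x^T (A^*) y. Since this holds for all x, y, we must have A^* = A^T. Therefore
A^* =
[[-1, -2, 2],
 [1, -1, 1],
 [0, 0, 3]].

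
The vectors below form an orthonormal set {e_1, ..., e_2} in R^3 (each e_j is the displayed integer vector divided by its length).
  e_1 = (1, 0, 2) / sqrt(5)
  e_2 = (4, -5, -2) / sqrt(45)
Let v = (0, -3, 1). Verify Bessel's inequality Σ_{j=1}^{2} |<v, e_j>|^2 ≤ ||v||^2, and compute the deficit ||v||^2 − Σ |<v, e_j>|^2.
Σ |<v, e_j>|^2 = 41/9; ||v||^2 = 10; deficit = 49/9

Write each e_j = u_j / sqrt(<u_j, u_j>) where u_j is the displayed integer vector. Then <v, e_j> = <v, u_j> / sqrt(<u_j, u_j>), so |<v, e_j>|^2 = <v, u_j>^2 / <u_j, u_j>.
Coefficients: <v, e_1> = 2/sqrt(5), <v, e_2> = 13/sqrt(45).
Square and sum: Σ |<v, e_j>|^2 = 41/9.
Compute ||v||^2 = v·v = 10.
Deficit = 10 − 41/9 = 49/9 ≥ 0, confirming Bessel's inequality. (The deficit equals ||v − Σ <v,e_j> e_j||^2, the squared distance from v to span{e_j}.)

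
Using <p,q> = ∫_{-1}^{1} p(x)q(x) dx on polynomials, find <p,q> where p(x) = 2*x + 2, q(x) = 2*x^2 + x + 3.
<p,q> = 16

Expand the product: p(x)·q(x) = 4*x^3 + 6*x^2 + 8*x + 6.
∫_{-1}^{1} of each monomial x^k gives [2/(k+1) if k even, 0 if k odd]. Integrating term-by-term (or equivalently evaluating the antiderivative F(x) = x^4 + 2*x^3 + 4*x^2 + 6*x at the endpoints):
  F(1) − F(−1) = 13 − (-3) = 16.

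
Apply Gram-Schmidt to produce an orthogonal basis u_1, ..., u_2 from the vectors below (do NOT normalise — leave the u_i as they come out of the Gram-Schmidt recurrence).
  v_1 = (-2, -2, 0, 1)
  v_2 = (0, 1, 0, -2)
Orthogonal basis:
  u_1 = (-2, -2, 0, 1)
  u_2 = (-8/9, 1/9, 0, -14/9)

Apply the Gram-Schmidt recurrence
  u_1 = v_1
  u_i = v_i − Σ_{j<i} ((v_i · u_j) / (u_j · u_j)) · u_j.

Step by step this gives:
  u_1 = (-2, -2, 0, 1)
  u_2 = (-8/9, 1/9, 0, -14/9)

Orthogonality check:
  u_2 · u_1 = 0 (should be 0)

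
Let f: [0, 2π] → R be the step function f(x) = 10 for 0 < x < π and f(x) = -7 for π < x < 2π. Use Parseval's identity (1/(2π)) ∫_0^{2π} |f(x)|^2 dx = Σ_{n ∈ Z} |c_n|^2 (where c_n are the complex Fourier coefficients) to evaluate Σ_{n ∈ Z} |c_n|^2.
Σ |c_n|^2 = 149/2

Parseval equates the L^2 energy of f (normalised by 1/(2π)) with the ℓ^2 sum of its Fourier coefficients: (1/(2π)) ∫_0^{2π} |f|^2 = Σ |c_n|^2.
Compute the left side: (1/(2π)) [∫_0^π 10^2 dx + ∫_π^{2π} (-7)^2 dx] = (1/(2π)) · (100π + 49π) = (100 + 49)/2 = 149/2.
So Σ_{n ∈ Z} |c_n|^2 = 149/2.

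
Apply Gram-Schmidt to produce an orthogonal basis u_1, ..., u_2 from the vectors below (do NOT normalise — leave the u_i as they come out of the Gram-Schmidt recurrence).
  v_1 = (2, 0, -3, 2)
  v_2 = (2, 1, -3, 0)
Orthogonal basis:
  u_1 = (2, 0, -3, 2)
  u_2 = (8/17, 1, -12/17, -26/17)

Apply the Gram-Schmidt recurrence
  u_1 = v_1
  u_i = v_i − Σ_{j<i} ((v_i · u_j) / (u_j · u_j)) · u_j.

Step by step this gives:
  u_1 = (2, 0, -3, 2)
  u_2 = (8/17, 1, -12/17, -26/17)

Orthogonality check:
  u_2 · u_1 = 0 (should be 0)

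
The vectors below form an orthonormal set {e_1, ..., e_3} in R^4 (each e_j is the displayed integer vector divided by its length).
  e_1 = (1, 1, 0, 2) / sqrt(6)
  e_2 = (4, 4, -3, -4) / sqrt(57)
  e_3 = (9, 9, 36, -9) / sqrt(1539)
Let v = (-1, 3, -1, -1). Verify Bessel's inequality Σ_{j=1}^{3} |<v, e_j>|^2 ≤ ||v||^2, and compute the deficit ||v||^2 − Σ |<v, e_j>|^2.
Σ |<v, e_j>|^2 = 4; ||v||^2 = 12; deficit = 8

Write each e_j = u_j / sqrt(<u_j, u_j>) where u_j is the displayed integer vector. Then <v, e_j> = <v, u_j> / sqrt(<u_j, u_j>), so |<v, e_j>|^2 = <v, u_j>^2 / <u_j, u_j>.
Coefficients: <v, e_1> = 0/sqrt(6), <v, e_2> = 15/sqrt(57), <v, e_3> = -9/sqrt(1539).
Square and sum: Σ |<v, e_j>|^2 = 4.
Compute ||v||^2 = v·v = 12.
Deficit = 12 − 4 = 8 ≥ 0, confirming Bessel's inequality. (The deficit equals ||v − Σ <v,e_j> e_j||^2, the squared distance from v to span{e_j}.)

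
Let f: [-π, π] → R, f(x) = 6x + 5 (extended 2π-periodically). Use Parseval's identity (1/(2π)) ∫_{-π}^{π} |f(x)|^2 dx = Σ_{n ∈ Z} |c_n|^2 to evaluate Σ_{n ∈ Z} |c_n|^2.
Σ |c_n|^2 = 12π^2 + 25

Expand and integrate term by term over [-π, π]:
  ∫ (6x)^2 dx = 36·(2π^3/3); ∫ 2·6·(5)·x dx = 0 (odd integrand); ∫ 5^2 dx = 25·2π.
So (1/(2π)) ∫_{-π}^{π} (6x + 5)^2 dx = 36π^2/3 + 25 = 12π^2 + 25.
Parseval ⇒ Σ |c_n|^2 = 12π^2 + 25.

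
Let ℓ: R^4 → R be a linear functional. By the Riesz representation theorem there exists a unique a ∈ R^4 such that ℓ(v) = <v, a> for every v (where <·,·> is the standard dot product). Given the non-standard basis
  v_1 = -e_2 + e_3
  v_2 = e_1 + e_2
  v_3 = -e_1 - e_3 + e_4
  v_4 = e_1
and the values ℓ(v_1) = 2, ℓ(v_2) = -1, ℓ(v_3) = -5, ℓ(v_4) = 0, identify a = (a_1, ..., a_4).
a = (0, -1, 1, -4)

Write a = (a_1, ..., a_4) in the standard basis. For each basis vector v_i, ℓ(v_i) = <v_i, a> is a linear equation in the a_j's. Collect the n equations into a matrix system V a = ℓ, where row i of V is v_i (expressed in the standard basis). Since V is invertible (lower-triangular with 1s on the diagonal, up to permutation), solve by back-substitution:
  V =
[[0, -1, 1, 0],
 [1, 1, 0, 0],
 [-1, 0, -1, 1],
 [1, 0, 0, 0]]
  V a = (2, -1, -5, 0)
Solving gives a = (0, -1, 1, -4).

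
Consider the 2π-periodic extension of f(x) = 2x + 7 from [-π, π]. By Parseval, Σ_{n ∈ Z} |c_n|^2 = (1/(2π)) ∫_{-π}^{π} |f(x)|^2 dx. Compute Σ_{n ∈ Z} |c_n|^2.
Σ |c_n|^2 = 4π^2/3 + 49

Expand and integrate term by term over [-π, π]:
  ∫ (2x)^2 dx = 4·(2π^3/3); ∫ 2·2·(7)·x dx = 0 (odd integrand); ∫ 7^2 dx = 49·2π.
So (1/(2π)) ∫_{-π}^{π} (2x + 7)^2 dx = 4π^2/3 + 49 = 4π^2/3 + 49.
Parseval ⇒ Σ |c_n|^2 = 4π^2/3 + 49.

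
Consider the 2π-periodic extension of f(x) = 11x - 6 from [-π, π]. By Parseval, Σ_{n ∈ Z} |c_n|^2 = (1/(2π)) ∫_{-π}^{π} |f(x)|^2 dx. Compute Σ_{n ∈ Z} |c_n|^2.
Σ |c_n|^2 = 121π^2/3 + 36

Expand and integrate term by term over [-π, π]:
  ∫ (11x)^2 dx = 121·(2π^3/3); ∫ 2·11·(-6)·x dx = 0 (odd integrand); ∫ (-6)^2 dx = 36·2π.
So (1/(2π)) ∫_{-π}^{π} (11x - 6)^2 dx = 121π^2/3 + 36 = 121π^2/3 + 36.
Parseval ⇒ Σ |c_n|^2 = 121π^2/3 + 36.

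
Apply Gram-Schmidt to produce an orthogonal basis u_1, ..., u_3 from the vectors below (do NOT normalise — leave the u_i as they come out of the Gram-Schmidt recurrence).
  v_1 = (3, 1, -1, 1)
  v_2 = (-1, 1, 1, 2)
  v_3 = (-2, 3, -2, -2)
Orthogonal basis:
  u_1 = (3, 1, -1, 1)
  u_2 = (-3/4, 13/12, 11/12, 25/12)
  u_3 = (-115/83, 286/83, -173/83, -114/83)

Apply the Gram-Schmidt recurrence
  u_1 = v_1
  u_i = v_i − Σ_{j<i} ((v_i · u_j) / (u_j · u_j)) · u_j.

Step by step this gives:
  u_1 = (3, 1, -1, 1)
  u_2 = (-3/4, 13/12, 11/12, 25/12)
  u_3 = (-115/83, 286/83, -173/83, -114/83)

Orthogonality check:
  u_2 · u_1 = 0 (should be 0)
  u_3 · u_1 = 0 (should be 0)
  u_3 · u_2 = 0 (should be 0)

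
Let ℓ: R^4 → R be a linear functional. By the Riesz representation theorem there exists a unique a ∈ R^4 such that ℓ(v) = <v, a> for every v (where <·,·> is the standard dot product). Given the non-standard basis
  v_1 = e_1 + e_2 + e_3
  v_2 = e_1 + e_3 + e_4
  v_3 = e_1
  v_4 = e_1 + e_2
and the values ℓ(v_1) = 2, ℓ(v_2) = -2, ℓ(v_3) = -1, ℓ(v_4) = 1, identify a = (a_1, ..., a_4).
a = (-1, 2, 1, -2)

Write a = (a_1, ..., a_4) in the standard basis. For each basis vector v_i, ℓ(v_i) = <v_i, a> is a linear equation in the a_j's. Collect the n equations into a matrix system V a = ℓ, where row i of V is v_i (expressed in the standard basis). Since V is invertible (lower-triangular with 1s on the diagonal, up to permutation), solve by back-substitution:
  V =
[[1, 1, 1, 0],
 [1, 0, 1, 1],
 [1, 0, 0, 0],
 [1, 1, 0, 0]]
  V a = (2, -2, -1, 1)
Solving gives a = (-1, 2, 1, -2).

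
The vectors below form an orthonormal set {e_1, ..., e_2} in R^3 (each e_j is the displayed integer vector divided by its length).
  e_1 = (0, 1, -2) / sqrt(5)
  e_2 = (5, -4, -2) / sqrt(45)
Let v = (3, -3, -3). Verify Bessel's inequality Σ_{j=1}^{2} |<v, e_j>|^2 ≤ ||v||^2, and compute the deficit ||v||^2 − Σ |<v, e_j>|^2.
Σ |<v, e_j>|^2 = 26; ||v||^2 = 27; deficit = 1

Write each e_j = u_j / sqrt(<u_j, u_j>) where u_j is the displayed integer vector. Then <v, e_j> = <v, u_j> / sqrt(<u_j, u_j>), so |<v, e_j>|^2 = <v, u_j>^2 / <u_j, u_j>.
Coefficients: <v, e_1> = 3/sqrt(5), <v, e_2> = 33/sqrt(45).
Square and sum: Σ |<v, e_j>|^2 = 26.
Compute ||v||^2 = v·v = 27.
Deficit = 27 − 26 = 1 ≥ 0, confirming Bessel's inequality. (The deficit equals ||v − Σ <v,e_j> e_j||^2, the squared distance from v to span{e_j}.)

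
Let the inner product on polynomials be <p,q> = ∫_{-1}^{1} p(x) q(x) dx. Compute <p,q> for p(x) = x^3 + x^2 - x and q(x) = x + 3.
<p,q> = 26/15

Expand the product: p(x)·q(x) = x^4 + 4*x^3 + 2*x^2 - 3*x.
∫_{-1}^{1} of each monomial x^k gives [2/(k+1) if k even, 0 if k odd]. Integrating term-by-term (or equivalently evaluating the antiderivative F(x) = x^5/5 + x^4 + 2*x^3/3 - 3*x^2/2 at the endpoints):
  F(1) − F(−1) = 11/30 − (-41/30) = 26/15.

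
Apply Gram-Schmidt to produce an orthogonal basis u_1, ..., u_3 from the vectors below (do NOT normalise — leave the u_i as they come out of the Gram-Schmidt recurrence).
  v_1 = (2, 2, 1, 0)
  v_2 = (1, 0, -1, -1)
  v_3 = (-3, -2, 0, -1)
Orthogonal basis:
  u_1 = (2, 2, 1, 0)
  u_2 = (7/9, -2/9, -10/9, -1)
  u_3 = (-7/13, 2/13, 10/13, -17/13)

Apply the Gram-Schmidt recurrence
  u_1 = v_1
  u_i = v_i − Σ_{j<i} ((v_i · u_j) / (u_j · u_j)) · u_j.

Step by step this gives:
  u_1 = (2, 2, 1, 0)
  u_2 = (7/9, -2/9, -10/9, -1)
  u_3 = (-7/13, 2/13, 10/13, -17/13)

Orthogonality check:
  u_2 · u_1 = 0 (should be 0)
  u_3 · u_1 = 0 (should be 0)
  u_3 · u_2 = 0 (should be 0)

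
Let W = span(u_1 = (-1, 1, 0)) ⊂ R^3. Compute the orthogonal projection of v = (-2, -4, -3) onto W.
proj_W(v) = (1, -1, 0)

Set up U = [u_1 | ... | u_1] ∈ R^(3×1). The projector onto W = col(U) is P = U (U^T U)^(-1) U^T.
Compute U^T U =
  [2],
and U^T v = (-2).
Solve U^T U · c = U^T v for the coefficients: c = (-1). The projection is proj_W(v) = U c.
Check: (v - proj_W(v)) · u_1 = 0  (should be 0).
Result: proj_W(v) = (1, -1, 0).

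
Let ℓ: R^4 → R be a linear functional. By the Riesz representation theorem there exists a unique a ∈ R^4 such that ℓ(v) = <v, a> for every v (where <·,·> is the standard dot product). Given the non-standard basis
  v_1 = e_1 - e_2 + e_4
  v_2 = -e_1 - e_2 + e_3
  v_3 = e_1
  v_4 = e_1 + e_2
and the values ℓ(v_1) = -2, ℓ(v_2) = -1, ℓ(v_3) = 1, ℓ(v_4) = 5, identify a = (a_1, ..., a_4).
a = (1, 4, 4, 1)

Write a = (a_1, ..., a_4) in the standard basis. For each basis vector v_i, ℓ(v_i) = <v_i, a> is a linear equation in the a_j's. Collect the n equations into a matrix system V a = ℓ, where row i of V is v_i (expressed in the standard basis). Since V is invertible (lower-triangular with 1s on the diagonal, up to permutation), solve by back-substitution:
  V =
[[1, -1, 0, 1],
 [-1, -1, 1, 0],
 [1, 0, 0, 0],
 [1, 1, 0, 0]]
  V a = (-2, -1, 1, 5)
Solving gives a = (1, 4, 4, 1).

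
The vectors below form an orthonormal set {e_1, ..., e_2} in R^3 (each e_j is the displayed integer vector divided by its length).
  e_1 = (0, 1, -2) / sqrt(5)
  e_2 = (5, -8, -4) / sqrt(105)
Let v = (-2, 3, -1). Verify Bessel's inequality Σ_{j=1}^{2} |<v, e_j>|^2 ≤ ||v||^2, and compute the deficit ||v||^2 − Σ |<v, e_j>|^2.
Σ |<v, e_j>|^2 = 95/7; ||v||^2 = 14; deficit = 3/7

Write each e_j = u_j / sqrt(<u_j, u_j>) where u_j is the displayed integer vector. Then <v, e_j> = <v, u_j> / sqrt(<u_j, u_j>), so |<v, e_j>|^2 = <v, u_j>^2 / <u_j, u_j>.
Coefficients: <v, e_1> = 5/sqrt(5), <v, e_2> = -30/sqrt(105).
Square and sum: Σ |<v, e_j>|^2 = 95/7.
Compute ||v||^2 = v·v = 14.
Deficit = 14 − 95/7 = 3/7 ≥ 0, confirming Bessel's inequality. (The deficit equals ||v − Σ <v,e_j> e_j||^2, the squared distance from v to span{e_j}.)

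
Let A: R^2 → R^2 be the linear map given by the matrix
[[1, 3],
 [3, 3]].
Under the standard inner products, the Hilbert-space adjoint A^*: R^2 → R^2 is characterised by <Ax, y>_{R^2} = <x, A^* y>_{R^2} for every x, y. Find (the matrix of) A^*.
A^* = A^T =
[[1, 3],
 [3, 3]]

For real matrices with standard dot products, the defining identity <Ax, y> = <x, A^* y> gives (Ax)^T y = x^T (A^*) y, i.e. x^T A^T y = x^T (A^*) y. Since this holds for all x, y, we must have A^* = A^T. Therefore
A^* =
[[1, 3],
 [3, 3]].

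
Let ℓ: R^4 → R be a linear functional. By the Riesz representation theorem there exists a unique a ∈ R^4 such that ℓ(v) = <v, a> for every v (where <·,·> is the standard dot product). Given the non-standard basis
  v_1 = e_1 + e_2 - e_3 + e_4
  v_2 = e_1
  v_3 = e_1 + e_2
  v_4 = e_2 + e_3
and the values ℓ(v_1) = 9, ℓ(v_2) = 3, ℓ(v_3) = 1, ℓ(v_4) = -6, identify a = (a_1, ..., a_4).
a = (3, -2, -4, 4)

Write a = (a_1, ..., a_4) in the standard basis. For each basis vector v_i, ℓ(v_i) = <v_i, a> is a linear equation in the a_j's. Collect the n equations into a matrix system V a = ℓ, where row i of V is v_i (expressed in the standard basis). Since V is invertible (lower-triangular with 1s on the diagonal, up to permutation), solve by back-substitution:
  V =
[[1, 1, -1, 1],
 [1, 0, 0, 0],
 [1, 1, 0, 0],
 [0, 1, 1, 0]]
  V a = (9, 3, 1, -6)
Solving gives a = (3, -2, -4, 4).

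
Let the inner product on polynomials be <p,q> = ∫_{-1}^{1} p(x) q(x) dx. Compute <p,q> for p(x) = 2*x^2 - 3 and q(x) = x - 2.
<p,q> = 28/3

Expand the product: p(x)·q(x) = 2*x^3 - 4*x^2 - 3*x + 6.
∫_{-1}^{1} of each monomial x^k gives [2/(k+1) if k even, 0 if k odd]. Integrating term-by-term (or equivalently evaluating the antiderivative F(x) = x^4/2 - 4*x^3/3 - 3*x^2/2 + 6*x at the endpoints):
  F(1) − F(−1) = 11/3 − (-17/3) = 28/3.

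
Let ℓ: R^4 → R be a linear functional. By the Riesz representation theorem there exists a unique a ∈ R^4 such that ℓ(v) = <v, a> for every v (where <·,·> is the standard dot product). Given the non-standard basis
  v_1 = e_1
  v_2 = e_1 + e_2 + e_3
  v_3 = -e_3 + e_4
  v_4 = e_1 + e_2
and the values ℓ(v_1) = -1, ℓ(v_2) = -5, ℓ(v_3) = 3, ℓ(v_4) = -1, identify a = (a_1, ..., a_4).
a = (-1, 0, -4, -1)

Write a = (a_1, ..., a_4) in the standard basis. For each basis vector v_i, ℓ(v_i) = <v_i, a> is a linear equation in the a_j's. Collect the n equations into a matrix system V a = ℓ, where row i of V is v_i (expressed in the standard basis). Since V is invertible (lower-triangular with 1s on the diagonal, up to permutation), solve by back-substitution:
  V =
[[1, 0, 0, 0],
 [1, 1, 1, 0],
 [0, 0, -1, 1],
 [1, 1, 0, 0]]
  V a = (-1, -5, 3, -1)
Solving gives a = (-1, 0, -4, -1).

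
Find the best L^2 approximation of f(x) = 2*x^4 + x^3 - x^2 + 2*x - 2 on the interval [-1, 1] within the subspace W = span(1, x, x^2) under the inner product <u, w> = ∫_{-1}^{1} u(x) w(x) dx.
g(x) = 5*x^2/7 + 13*x/5 - 76/35

The best approximation g ∈ W is the orthogonal projection of f onto W. Writing g = a_0 + a_1 x + a_2 x^2, the coefficients solve the normal equations G · a = b where
  G_{ij} = <φ_i, φ_j> and b_i = <f, φ_i>, with φ_0 = 1, φ_1 = x, φ_2 = x^2.
G =
  [2, 0, 2/3]
  [0, 2/3, 0]
  [2/3, 0, 2/5],
b = (-58/15, 26/15, -122/105).
Solving gives a_0 = -76/35, a_1 = 13/5, a_2 = 5/7, so
  g(x) = 5*x^2/7 + 13*x/5 - 76/35.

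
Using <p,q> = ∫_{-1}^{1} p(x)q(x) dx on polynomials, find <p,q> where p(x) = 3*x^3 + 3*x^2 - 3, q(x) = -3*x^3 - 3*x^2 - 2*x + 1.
<p,q> = -46/7

Expand the product: p(x)·q(x) = -9*x^6 - 18*x^5 - 15*x^4 + 6*x^3 + 12*x^2 + 6*x - 3.
∫_{-1}^{1} of each monomial x^k gives [2/(k+1) if k even, 0 if k odd]. Integrating term-by-term (or equivalently evaluating the antiderivative F(x) = -9*x^7/7 - 3*x^6 - 3*x^5 + 3*x^4/2 + 4*x^3 + 3*x^2 - 3*x at the endpoints):
  F(1) − F(−1) = -25/14 − (67/14) = -46/7.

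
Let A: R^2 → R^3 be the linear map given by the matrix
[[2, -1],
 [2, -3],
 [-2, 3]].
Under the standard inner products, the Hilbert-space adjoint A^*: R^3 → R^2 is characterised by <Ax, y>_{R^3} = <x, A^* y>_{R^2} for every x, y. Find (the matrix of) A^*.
A^* = A^T =
[[2, 2, -2],
 [-1, -3, 3]]

For real matrices with standard dot products, the defining identity <Ax, y> = <x, A^* y> gives (Ax)^T y = x^T (A^*) y, i.e. x^T A^T y = x^T (A^*) y. Since this holds for all x, y, we must have A^* = A^T. Therefore
A^* =
[[2, 2, -2],
 [-1, -3, 3]].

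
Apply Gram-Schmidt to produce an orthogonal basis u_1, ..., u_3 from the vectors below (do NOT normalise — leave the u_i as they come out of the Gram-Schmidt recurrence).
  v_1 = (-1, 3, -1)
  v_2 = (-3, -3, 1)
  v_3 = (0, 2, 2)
Orthogonal basis:
  u_1 = (-1, 3, -1)
  u_2 = (-40/11, -12/11, 4/11)
  u_3 = (0, 4/5, 12/5)

Apply the Gram-Schmidt recurrence
  u_1 = v_1
  u_i = v_i − Σ_{j<i} ((v_i · u_j) / (u_j · u_j)) · u_j.

Step by step this gives:
  u_1 = (-1, 3, -1)
  u_2 = (-40/11, -12/11, 4/11)
  u_3 = (0, 4/5, 12/5)

Orthogonality check:
  u_2 · u_1 = 0 (should be 0)
  u_3 · u_1 = 0 (should be 0)
  u_3 · u_2 = 0 (should be 0)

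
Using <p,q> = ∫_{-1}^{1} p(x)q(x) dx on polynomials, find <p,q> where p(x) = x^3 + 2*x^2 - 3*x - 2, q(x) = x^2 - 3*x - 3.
<p,q> = 184/15

Expand the product: p(x)·q(x) = x^5 - x^4 - 12*x^3 + x^2 + 15*x + 6.
∫_{-1}^{1} of each monomial x^k gives [2/(k+1) if k even, 0 if k odd]. Integrating term-by-term (or equivalently evaluating the antiderivative F(x) = x^6/6 - x^5/5 - 3*x^4 + x^3/3 + 15*x^2/2 + 6*x at the endpoints):
  F(1) − F(−1) = 54/5 − (-22/15) = 184/15.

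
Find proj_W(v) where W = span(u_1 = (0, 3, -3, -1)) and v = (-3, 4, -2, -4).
proj_W(v) = (0, 66/19, -66/19, -22/19)

Set up U = [u_1 | ... | u_1] ∈ R^(4×1). The projector onto W = col(U) is P = U (U^T U)^(-1) U^T.
Compute U^T U =
  [19],
and U^T v = (22).
Solve U^T U · c = U^T v for the coefficients: c = (22/19). The projection is proj_W(v) = U c.
Check: (v - proj_W(v)) · u_1 = 0  (should be 0).
Result: proj_W(v) = (0, 66/19, -66/19, -22/19).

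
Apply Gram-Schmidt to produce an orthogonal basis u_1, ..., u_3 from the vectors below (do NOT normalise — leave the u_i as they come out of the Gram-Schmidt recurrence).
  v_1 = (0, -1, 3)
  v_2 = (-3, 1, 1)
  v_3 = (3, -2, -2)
Orthogonal basis:
  u_1 = (0, -1, 3)
  u_2 = (-3, 6/5, 2/5)
  u_3 = (-24/53, -54/53, -18/53)

Apply the Gram-Schmidt recurrence
  u_1 = v_1
  u_i = v_i − Σ_{j<i} ((v_i · u_j) / (u_j · u_j)) · u_j.

Step by step this gives:
  u_1 = (0, -1, 3)
  u_2 = (-3, 6/5, 2/5)
  u_3 = (-24/53, -54/53, -18/53)

Orthogonality check:
  u_2 · u_1 = 0 (should be 0)
  u_3 · u_1 = 0 (should be 0)
  u_3 · u_2 = 0 (should be 0)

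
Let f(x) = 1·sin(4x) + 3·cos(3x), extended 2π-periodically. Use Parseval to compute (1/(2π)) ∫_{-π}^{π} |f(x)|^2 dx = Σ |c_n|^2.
Σ |c_n|^2 = 5

Expand |f|^2 and use orthogonality of {sin(nx), cos(mx)} on [-π, π]:
  ∫_{-π}^{π} sin(nx)^2 dx = π, ∫ cos(mx)^2 dx = π, and cross terms integrate to 0.
So ∫_{-π}^{π} f(x)^2 dx = 1^2 · π + 3^2 · π = (1 + 9)π.
Divide by 2π: (1 + 9)/2 = 5.
By Parseval, this equals Σ |c_n|^2.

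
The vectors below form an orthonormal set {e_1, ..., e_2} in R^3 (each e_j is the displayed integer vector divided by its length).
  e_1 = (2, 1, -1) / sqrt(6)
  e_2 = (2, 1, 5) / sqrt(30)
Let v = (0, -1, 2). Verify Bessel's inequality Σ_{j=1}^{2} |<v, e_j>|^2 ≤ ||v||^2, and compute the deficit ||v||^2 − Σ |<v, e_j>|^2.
Σ |<v, e_j>|^2 = 21/5; ||v||^2 = 5; deficit = 4/5

Write each e_j = u_j / sqrt(<u_j, u_j>) where u_j is the displayed integer vector. Then <v, e_j> = <v, u_j> / sqrt(<u_j, u_j>), so |<v, e_j>|^2 = <v, u_j>^2 / <u_j, u_j>.
Coefficients: <v, e_1> = -3/sqrt(6), <v, e_2> = 9/sqrt(30).
Square and sum: Σ |<v, e_j>|^2 = 21/5.
Compute ||v||^2 = v·v = 5.
Deficit = 5 − 21/5 = 4/5 ≥ 0, confirming Bessel's inequality. (The deficit equals ||v − Σ <v,e_j> e_j||^2, the squared distance from v to span{e_j}.)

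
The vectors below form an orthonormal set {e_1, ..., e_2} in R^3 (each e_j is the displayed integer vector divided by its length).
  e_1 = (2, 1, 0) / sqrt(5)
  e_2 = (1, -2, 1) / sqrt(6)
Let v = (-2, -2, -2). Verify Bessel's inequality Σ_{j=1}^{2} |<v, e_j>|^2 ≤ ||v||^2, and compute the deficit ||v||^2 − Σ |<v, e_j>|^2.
Σ |<v, e_j>|^2 = 36/5; ||v||^2 = 12; deficit = 24/5

Write each e_j = u_j / sqrt(<u_j, u_j>) where u_j is the displayed integer vector. Then <v, e_j> = <v, u_j> / sqrt(<u_j, u_j>), so |<v, e_j>|^2 = <v, u_j>^2 / <u_j, u_j>.
Coefficients: <v, e_1> = -6/sqrt(5), <v, e_2> = 0/sqrt(6).
Square and sum: Σ |<v, e_j>|^2 = 36/5.
Compute ||v||^2 = v·v = 12.
Deficit = 12 − 36/5 = 24/5 ≥ 0, confirming Bessel's inequality. (The deficit equals ||v − Σ <v,e_j> e_j||^2, the squared distance from v to span{e_j}.)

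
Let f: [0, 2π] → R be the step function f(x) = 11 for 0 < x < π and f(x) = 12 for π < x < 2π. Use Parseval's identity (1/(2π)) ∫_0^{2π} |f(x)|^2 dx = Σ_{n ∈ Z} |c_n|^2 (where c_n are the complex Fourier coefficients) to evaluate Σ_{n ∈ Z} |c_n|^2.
Σ |c_n|^2 = 265/2

Parseval equates the L^2 energy of f (normalised by 1/(2π)) with the ℓ^2 sum of its Fourier coefficients: (1/(2π)) ∫_0^{2π} |f|^2 = Σ |c_n|^2.
Compute the left side: (1/(2π)) [∫_0^π 11^2 dx + ∫_π^{2π} 12^2 dx] = (1/(2π)) · (121π + 144π) = (121 + 144)/2 = 265/2.
So Σ_{n ∈ Z} |c_n|^2 = 265/2.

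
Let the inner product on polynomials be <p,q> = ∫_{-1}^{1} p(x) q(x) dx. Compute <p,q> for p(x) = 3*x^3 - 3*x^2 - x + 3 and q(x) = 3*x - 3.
<p,q> = -52/5

Expand the product: p(x)·q(x) = 9*x^4 - 18*x^3 + 6*x^2 + 12*x - 9.
∫_{-1}^{1} of each monomial x^k gives [2/(k+1) if k even, 0 if k odd]. Integrating term-by-term (or equivalently evaluating the antiderivative F(x) = 9*x^5/5 - 9*x^4/2 + 2*x^3 + 6*x^2 - 9*x at the endpoints):
  F(1) − F(−1) = -37/10 − (67/10) = -52/5.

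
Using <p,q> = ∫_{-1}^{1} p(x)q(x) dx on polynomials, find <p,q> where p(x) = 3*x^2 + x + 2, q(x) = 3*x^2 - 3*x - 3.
<p,q> = -62/5

Expand the product: p(x)·q(x) = 9*x^4 - 6*x^3 - 6*x^2 - 9*x - 6.
∫_{-1}^{1} of each monomial x^k gives [2/(k+1) if k even, 0 if k odd]. Integrating term-by-term (or equivalently evaluating the antiderivative F(x) = 9*x^5/5 - 3*x^4/2 - 2*x^3 - 9*x^2/2 - 6*x at the endpoints):
  F(1) − F(−1) = -61/5 − (1/5) = -62/5.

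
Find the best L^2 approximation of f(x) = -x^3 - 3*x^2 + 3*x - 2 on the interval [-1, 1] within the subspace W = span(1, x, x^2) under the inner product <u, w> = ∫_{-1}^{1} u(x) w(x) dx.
g(x) = -3*x^2 + 12*x/5 - 2

The best approximation g ∈ W is the orthogonal projection of f onto W. Writing g = a_0 + a_1 x + a_2 x^2, the coefficients solve the normal equations G · a = b where
  G_{ij} = <φ_i, φ_j> and b_i = <f, φ_i>, with φ_0 = 1, φ_1 = x, φ_2 = x^2.
G =
  [2, 0, 2/3]
  [0, 2/3, 0]
  [2/3, 0, 2/5],
b = (-6, 8/5, -38/15).
Solving gives a_0 = -2, a_1 = 12/5, a_2 = -3, so
  g(x) = -3*x^2 + 12*x/5 - 2.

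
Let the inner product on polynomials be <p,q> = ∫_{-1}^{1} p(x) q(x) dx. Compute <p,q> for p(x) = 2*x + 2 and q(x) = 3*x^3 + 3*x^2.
<p,q> = 32/5

Expand the product: p(x)·q(x) = 6*x^4 + 12*x^3 + 6*x^2.
∫_{-1}^{1} of each monomial x^k gives [2/(k+1) if k even, 0 if k odd]. Integrating term-by-term (or equivalently evaluating the antiderivative F(x) = 6*x^5/5 + 3*x^4 + 2*x^3 at the endpoints):
  F(1) − F(−1) = 31/5 − (-1/5) = 32/5.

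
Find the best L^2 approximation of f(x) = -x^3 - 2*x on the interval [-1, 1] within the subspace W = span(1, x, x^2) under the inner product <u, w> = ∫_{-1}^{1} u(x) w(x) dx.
g(x) = -13*x/5

The best approximation g ∈ W is the orthogonal projection of f onto W. Writing g = a_0 + a_1 x + a_2 x^2, the coefficients solve the normal equations G · a = b where
  G_{ij} = <φ_i, φ_j> and b_i = <f, φ_i>, with φ_0 = 1, φ_1 = x, φ_2 = x^2.
G =
  [2, 0, 2/3]
  [0, 2/3, 0]
  [2/3, 0, 2/5],
b = (0, -26/15, 0).
Solving gives a_0 = 0, a_1 = -13/5, a_2 = 0, so
  g(x) = -13*x/5.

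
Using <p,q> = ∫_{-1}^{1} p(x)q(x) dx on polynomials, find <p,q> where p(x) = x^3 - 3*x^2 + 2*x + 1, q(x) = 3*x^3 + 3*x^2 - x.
<p,q> = -8/105

Expand the product: p(x)·q(x) = 3*x^6 - 6*x^5 - 4*x^4 + 12*x^3 + x^2 - x.
∫_{-1}^{1} of each monomial x^k gives [2/(k+1) if k even, 0 if k odd]. Integrating term-by-term (or equivalently evaluating the antiderivative F(x) = 3*x^7/7 - x^6 - 4*x^5/5 + 3*x^4 + x^3/3 - x^2/2 at the endpoints):
  F(1) − F(−1) = 307/210 − (323/210) = -8/105.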